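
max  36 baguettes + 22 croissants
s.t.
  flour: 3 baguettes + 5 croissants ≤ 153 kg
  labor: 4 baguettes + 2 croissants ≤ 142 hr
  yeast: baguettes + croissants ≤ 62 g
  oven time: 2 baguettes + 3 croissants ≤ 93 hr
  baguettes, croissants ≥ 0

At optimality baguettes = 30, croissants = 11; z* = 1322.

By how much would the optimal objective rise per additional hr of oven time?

Check each constraint at x*: flour 145/153 (slack 8); labor 142/142 (tight); yeast 41/62 (slack 21); oven time 93/93 (tight).
Since flour, yeast are not tight, their duals are 0.
Dual feasibility on the basic columns requires 4·y_labor + 2·y_oven time = 36, 2·y_labor + 3·y_oven time = 22.
Solving: y_labor = 8, y_oven time = 2.
Shadow price of oven time = 2.

2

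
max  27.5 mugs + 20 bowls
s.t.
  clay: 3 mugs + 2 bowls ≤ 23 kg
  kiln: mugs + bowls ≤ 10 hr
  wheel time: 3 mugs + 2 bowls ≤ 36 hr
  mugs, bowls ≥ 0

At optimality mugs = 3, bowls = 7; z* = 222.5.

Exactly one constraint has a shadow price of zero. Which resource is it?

clay: 23/23 (binding)
kiln: 10/10 (binding)
wheel time: 23/36 (slack 13)
By complementary slackness, a constraint with positive slack has shadow price 0 → wheel time.

wheel time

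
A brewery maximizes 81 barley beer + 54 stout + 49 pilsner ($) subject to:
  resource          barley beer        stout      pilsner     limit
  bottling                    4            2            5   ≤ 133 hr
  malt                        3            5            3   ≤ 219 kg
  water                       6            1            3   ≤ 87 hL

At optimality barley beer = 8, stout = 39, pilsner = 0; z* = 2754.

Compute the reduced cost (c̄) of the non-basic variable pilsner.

-5

Check each constraint at x*: bottling 110/133 (slack 23); malt 219/219 (tight); water 87/87 (tight).
By complementary slackness, y = 0 for the non-binding constraint.
The binding rows give the dual system: 3·y_malt + 6·y_water = 81 and 5·y_malt + 1·y_water = 54.
This yields shadow prices y_malt = 9, y_water = 9.
Reduced cost of pilsner: c₃ − yᵀa₃ = 49 − (9·3 + 9·3) = 49 − 54 = -5.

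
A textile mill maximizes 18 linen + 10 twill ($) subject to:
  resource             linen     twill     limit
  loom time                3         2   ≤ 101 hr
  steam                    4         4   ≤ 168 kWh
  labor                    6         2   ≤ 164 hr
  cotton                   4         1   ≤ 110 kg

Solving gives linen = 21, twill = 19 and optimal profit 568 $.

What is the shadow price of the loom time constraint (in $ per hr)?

Check each constraint at x*: loom time 101/101 (tight); steam 160/168 (slack 8); labor 164/164 (tight); cotton 103/110 (slack 7).
By complementary slackness, y = 0 for the non-binding constraints.
From A_Bᵀ y = c: 3·y_loom time + 6·y_labor = 18; 2·y_loom time + 2·y_labor = 10.
→ y_loom time = 4 and y_labor = 1.
Shadow price of loom time = 4.

4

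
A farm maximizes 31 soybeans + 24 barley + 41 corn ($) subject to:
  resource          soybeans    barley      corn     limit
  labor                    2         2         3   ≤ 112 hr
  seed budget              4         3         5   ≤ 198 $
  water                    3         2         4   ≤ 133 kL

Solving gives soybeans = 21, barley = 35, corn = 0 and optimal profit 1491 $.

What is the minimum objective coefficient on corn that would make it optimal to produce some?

43

Check each constraint at x*: labor 112/112 (tight); seed budget 189/198 (slack 9); water 133/133 (tight).
Since seed budget is not tight, its dual is 0.
From A_Bᵀ y = c: 2·y_labor + 3·y_water = 31; 2·y_labor + 2·y_water = 24.
Solving: y_labor = 5, y_water = 7.
corn enters the basis when its profit ≥ yᵀa₃ = 5·3 + 7·4 = 43.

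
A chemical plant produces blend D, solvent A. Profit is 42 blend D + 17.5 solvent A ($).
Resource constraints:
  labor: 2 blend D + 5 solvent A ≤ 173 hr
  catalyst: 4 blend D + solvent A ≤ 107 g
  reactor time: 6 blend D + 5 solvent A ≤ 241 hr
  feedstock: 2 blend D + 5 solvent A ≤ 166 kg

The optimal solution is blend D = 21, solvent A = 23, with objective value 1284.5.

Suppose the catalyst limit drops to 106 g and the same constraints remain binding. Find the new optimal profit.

Check each constraint at x*: labor 157/173 (slack 16); catalyst 107/107 (tight); reactor time 241/241 (tight); feedstock 157/166 (slack 9).
Slack constraints have shadow price 0 (complementary slackness).
Dual feasibility on the basic columns requires 4·y_catalyst + 6·y_reactor time = 42, 1·y_catalyst + 5·y_reactor time = 17.5.
→ y_catalyst = 7.5 and y_reactor time = 2.
Δz = y_catalyst·Δb = 7.5 × (-1) = -7.5, so new z* = 1284.5 − 7.5 = 1277.

1277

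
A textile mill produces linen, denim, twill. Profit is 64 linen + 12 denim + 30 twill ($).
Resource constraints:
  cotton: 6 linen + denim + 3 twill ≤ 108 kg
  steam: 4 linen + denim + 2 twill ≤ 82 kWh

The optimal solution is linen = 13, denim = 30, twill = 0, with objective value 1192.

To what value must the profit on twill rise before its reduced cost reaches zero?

32

At the optimum: cotton uses 108 of 108 (binding); steam uses 82 of 82 (binding).
Dual feasibility on the basic columns requires 6·y_cotton + 4·y_steam = 64, 1·y_cotton + 1·y_steam = 12.
→ y_cotton = 8 and y_steam = 4.
twill enters the basis when its profit ≥ yᵀa₃ = 8·3 + 4·2 = 32.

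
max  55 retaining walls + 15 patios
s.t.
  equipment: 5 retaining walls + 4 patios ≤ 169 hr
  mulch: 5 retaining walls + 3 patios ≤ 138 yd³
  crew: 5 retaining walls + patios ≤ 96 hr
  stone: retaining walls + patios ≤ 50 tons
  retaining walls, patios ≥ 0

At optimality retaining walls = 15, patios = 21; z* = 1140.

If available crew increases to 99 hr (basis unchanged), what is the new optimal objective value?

Check each constraint at x*: equipment 159/169 (slack 10); mulch 138/138 (tight); crew 96/96 (tight); stone 36/50 (slack 14).
Slack constraints have shadow price 0 (complementary slackness).
The binding rows give the dual system: 5·y_mulch + 5·y_crew = 55 and 3·y_mulch + 1·y_crew = 15.
This yields shadow prices y_mulch = 2, y_crew = 9.
Δz = y_crew·Δb = 9 × (3) = 27, so new z* = 1140 + 27 = 1167.

1167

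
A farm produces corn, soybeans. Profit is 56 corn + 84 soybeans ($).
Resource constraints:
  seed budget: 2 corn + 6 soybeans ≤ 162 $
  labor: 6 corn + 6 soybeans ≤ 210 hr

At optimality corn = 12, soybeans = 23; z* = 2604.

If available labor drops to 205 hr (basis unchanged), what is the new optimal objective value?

2569

Both seed budget and labor are binding at x*.
The binding rows give the dual system: 2·y_seed budget + 6·y_labor = 56 and 6·y_seed budget + 6·y_labor = 84.
→ y_seed budget = 7 and y_labor = 7.
Δz = y_labor·Δb = 7 × (-5) = -35, so new z* = 2604 − 35 = 2569.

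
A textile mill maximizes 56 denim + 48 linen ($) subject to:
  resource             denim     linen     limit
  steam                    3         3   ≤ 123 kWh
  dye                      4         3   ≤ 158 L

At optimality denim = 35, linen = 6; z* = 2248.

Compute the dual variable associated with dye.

At the optimum: steam uses 123 of 123 (binding); dye uses 158 of 158 (binding).
From A_Bᵀ y = c: 3·y_steam + 4·y_dye = 56; 3·y_steam + 3·y_dye = 48.
→ y_steam = 8 and y_dye = 8.
Shadow price of dye = 8.

8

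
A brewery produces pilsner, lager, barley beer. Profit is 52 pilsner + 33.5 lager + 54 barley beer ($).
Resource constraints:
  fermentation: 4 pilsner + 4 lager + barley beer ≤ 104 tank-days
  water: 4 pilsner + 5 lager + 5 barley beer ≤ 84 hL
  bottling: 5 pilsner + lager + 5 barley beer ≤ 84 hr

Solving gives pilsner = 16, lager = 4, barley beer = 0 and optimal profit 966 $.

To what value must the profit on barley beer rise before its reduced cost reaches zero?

57.5

At the optimum: fermentation uses 80 of 104 (slack = 24); water uses 84 of 84 (binding); bottling uses 84 of 84 (binding).
Since fermentation is not tight, its dual is 0.
The binding rows give the dual system: 4·y_water + 5·y_bottling = 52 and 5·y_water + 1·y_bottling = 33.5.
This yields shadow prices y_water = 5.5, y_bottling = 6.
barley beer enters the basis when its profit ≥ yᵀa₃ = 5.5·5 + 6·5 = 57.5.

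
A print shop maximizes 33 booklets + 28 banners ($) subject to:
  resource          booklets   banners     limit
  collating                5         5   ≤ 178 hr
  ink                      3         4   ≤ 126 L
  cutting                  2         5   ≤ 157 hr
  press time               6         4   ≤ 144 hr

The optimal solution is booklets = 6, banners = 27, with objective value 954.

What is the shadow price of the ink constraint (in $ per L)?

At the optimum: collating uses 165 of 178 (slack = 13); ink uses 126 of 126 (binding); cutting uses 147 of 157 (slack = 10); press time uses 144 of 144 (binding).
By complementary slackness, y = 0 for the non-binding constraints.
From A_Bᵀ y = c: 3·y_ink + 6·y_press time = 33; 4·y_ink + 4·y_press time = 28.
This yields shadow prices y_ink = 3, y_press time = 4.
Shadow price of ink = 3.

3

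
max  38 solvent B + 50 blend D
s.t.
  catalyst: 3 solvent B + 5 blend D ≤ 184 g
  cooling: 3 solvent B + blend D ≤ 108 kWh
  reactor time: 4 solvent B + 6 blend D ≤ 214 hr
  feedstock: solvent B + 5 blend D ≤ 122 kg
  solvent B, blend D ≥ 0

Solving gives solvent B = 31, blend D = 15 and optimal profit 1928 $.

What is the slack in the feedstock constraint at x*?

feedstock used = 1·31 + 5·15 = 106; slack = 122 − 106 = 16.

16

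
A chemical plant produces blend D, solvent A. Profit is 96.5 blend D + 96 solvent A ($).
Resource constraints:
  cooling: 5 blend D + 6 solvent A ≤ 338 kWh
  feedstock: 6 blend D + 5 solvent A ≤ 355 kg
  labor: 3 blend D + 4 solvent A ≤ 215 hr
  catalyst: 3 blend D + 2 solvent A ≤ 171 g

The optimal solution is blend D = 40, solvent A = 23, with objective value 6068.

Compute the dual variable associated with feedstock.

9

At the optimum: cooling uses 338 of 338 (binding); feedstock uses 355 of 355 (binding); labor uses 212 of 215 (slack = 3); catalyst uses 166 of 171 (slack = 5).
By complementary slackness, y = 0 for the non-binding constraints.
The binding rows give the dual system: 5·y_cooling + 6·y_feedstock = 96.5 and 6·y_cooling + 5·y_feedstock = 96.
Solving: y_cooling = 8.5, y_feedstock = 9.
Shadow price of feedstock = 9.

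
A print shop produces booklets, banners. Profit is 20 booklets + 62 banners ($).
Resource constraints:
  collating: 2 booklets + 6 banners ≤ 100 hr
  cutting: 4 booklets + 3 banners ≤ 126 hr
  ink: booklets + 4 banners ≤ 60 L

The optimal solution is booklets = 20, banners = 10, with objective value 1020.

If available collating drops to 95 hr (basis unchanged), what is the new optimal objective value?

Check each constraint at x*: collating 100/100 (tight); cutting 110/126 (slack 16); ink 60/60 (tight).
Since cutting is not tight, its dual is 0.
The binding rows give the dual system: 2·y_collating + 1·y_ink = 20 and 6·y_collating + 4·y_ink = 62.
Solving: y_collating = 9, y_ink = 2.
Δz = y_collating·Δb = 9 × (-5) = -45, so new z* = 1020 − 45 = 975.

975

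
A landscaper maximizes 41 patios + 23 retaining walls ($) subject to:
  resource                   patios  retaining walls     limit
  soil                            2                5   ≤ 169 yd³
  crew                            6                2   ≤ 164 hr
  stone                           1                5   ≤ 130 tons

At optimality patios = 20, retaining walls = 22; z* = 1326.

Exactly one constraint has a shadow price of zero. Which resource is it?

soil

soil: 150/169 (slack 19)
crew: 164/164 (binding)
stone: 130/130 (binding)
By complementary slackness, a constraint with positive slack has shadow price 0 → soil.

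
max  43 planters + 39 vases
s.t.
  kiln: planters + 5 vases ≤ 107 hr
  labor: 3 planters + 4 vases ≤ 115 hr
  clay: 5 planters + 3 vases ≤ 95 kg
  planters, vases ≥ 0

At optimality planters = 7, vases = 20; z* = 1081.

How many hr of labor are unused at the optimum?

labor used = 3·7 + 4·20 = 101; slack = 115 − 101 = 14.

14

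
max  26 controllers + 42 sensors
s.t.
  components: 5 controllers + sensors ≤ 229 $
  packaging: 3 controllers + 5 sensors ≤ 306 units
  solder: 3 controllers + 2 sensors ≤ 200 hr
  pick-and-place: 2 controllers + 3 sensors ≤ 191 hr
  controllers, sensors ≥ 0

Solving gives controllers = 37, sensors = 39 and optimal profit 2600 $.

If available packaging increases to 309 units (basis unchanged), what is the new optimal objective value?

2618

At the optimum: components uses 224 of 229 (slack = 5); packaging uses 306 of 306 (binding); solder uses 189 of 200 (slack = 11); pick-and-place uses 191 of 191 (binding).
By complementary slackness, y = 0 for the non-binding constraints.
The binding rows give the dual system: 3·y_packaging + 2·y_pick-and-place = 26 and 5·y_packaging + 3·y_pick-and-place = 42.
→ y_packaging = 6 and y_pick-and-place = 4.
Δz = y_packaging·Δb = 6 × (3) = 18, so new z* = 2600 + 18 = 2618.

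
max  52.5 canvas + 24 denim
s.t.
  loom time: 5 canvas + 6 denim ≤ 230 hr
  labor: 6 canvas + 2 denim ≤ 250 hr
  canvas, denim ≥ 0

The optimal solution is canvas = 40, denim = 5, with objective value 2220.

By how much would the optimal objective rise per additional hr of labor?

At the optimum: loom time uses 230 of 230 (binding); labor uses 250 of 250 (binding).
The binding rows give the dual system: 5·y_loom time + 6·y_labor = 52.5 and 6·y_loom time + 2·y_labor = 24.
Solving: y_loom time = 1.5, y_labor = 7.5.
Shadow price of labor = 7.5.

7.5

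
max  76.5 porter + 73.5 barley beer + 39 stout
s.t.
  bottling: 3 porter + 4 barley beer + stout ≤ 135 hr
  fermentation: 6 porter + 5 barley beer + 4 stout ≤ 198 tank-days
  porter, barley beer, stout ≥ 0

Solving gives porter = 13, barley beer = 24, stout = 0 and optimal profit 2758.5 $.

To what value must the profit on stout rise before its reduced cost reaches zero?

44.5

At the optimum: bottling uses 135 of 135 (binding); fermentation uses 198 of 198 (binding).
Dual feasibility on the basic columns requires 3·y_bottling + 6·y_fermentation = 76.5, 4·y_bottling + 5·y_fermentation = 73.5.
Solving: y_bottling = 6.5, y_fermentation = 9.5.
stout enters the basis when its profit ≥ yᵀa₃ = 6.5·1 + 9.5·4 = 44.5.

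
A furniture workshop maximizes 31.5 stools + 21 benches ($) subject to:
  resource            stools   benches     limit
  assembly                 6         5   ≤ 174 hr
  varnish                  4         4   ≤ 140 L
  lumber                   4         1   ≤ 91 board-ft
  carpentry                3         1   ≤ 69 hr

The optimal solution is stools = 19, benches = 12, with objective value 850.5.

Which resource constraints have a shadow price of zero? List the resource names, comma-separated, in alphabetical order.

lumber, varnish

assembly: 174/174 (binding)
varnish: 124/140 (slack 16)
lumber: 88/91 (slack 3)
carpentry: 69/69 (binding)
By complementary slackness, a constraint with positive slack has shadow price 0 → lumber, varnish.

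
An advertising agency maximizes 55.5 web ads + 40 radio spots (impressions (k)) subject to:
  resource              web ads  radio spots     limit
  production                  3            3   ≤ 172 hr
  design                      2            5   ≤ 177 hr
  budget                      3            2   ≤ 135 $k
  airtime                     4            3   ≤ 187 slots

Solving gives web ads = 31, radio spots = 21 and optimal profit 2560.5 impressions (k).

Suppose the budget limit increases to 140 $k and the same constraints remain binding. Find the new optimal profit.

At the optimum: production uses 156 of 172 (slack = 16); design uses 167 of 177 (slack = 10); budget uses 135 of 135 (binding); airtime uses 187 of 187 (binding).
By complementary slackness, y = 0 for the non-binding constraints.
The binding rows give the dual system: 3·y_budget + 4·y_airtime = 55.5 and 2·y_budget + 3·y_airtime = 40.
Solving: y_budget = 6.5, y_airtime = 9.
Δz = y_budget·Δb = 6.5 × (5) = 32.5, so new z* = 2560.5 + 32.5 = 2593.

2593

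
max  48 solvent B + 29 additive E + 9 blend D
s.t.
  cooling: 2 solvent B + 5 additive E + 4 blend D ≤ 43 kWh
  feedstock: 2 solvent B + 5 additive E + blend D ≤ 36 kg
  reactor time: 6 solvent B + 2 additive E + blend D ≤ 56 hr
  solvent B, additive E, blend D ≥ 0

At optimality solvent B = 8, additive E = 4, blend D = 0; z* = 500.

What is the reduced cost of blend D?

At the optimum: cooling uses 36 of 43 (slack = 7); feedstock uses 36 of 36 (binding); reactor time uses 56 of 56 (binding).
Since cooling is not tight, its dual is 0.
From A_Bᵀ y = c: 2·y_feedstock + 6·y_reactor time = 48; 5·y_feedstock + 2·y_reactor time = 29.
→ y_feedstock = 3 and y_reactor time = 7.
Reduced cost of blend D: c₃ − yᵀa₃ = 9 − (3·1 + 7·1) = 9 − 10 = -1.

-1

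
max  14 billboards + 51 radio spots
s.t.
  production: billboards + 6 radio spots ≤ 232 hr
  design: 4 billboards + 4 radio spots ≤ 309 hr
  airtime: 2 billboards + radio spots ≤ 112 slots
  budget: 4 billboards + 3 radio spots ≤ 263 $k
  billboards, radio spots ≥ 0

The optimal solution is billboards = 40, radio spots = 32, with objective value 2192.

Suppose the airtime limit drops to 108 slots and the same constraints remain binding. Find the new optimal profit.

At the optimum: production uses 232 of 232 (binding); design uses 288 of 309 (slack = 21); airtime uses 112 of 112 (binding); budget uses 256 of 263 (slack = 7).
Slack constraints have shadow price 0 (complementary slackness).
From A_Bᵀ y = c: 1·y_production + 2·y_airtime = 14; 6·y_production + 1·y_airtime = 51.
→ y_production = 8 and y_airtime = 3.
Δz = y_airtime·Δb = 3 × (-4) = -12, so new z* = 2192 − 12 = 2180.

2180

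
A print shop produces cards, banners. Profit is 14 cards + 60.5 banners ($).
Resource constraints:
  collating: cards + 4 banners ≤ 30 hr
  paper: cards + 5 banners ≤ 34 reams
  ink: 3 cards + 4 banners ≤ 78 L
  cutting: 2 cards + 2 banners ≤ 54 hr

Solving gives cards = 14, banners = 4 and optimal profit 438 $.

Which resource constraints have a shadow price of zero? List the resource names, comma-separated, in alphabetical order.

collating: 30/30 (binding)
paper: 34/34 (binding)
ink: 58/78 (slack 20)
cutting: 36/54 (slack 18)
By complementary slackness, a constraint with positive slack has shadow price 0 → cutting, ink.

cutting, ink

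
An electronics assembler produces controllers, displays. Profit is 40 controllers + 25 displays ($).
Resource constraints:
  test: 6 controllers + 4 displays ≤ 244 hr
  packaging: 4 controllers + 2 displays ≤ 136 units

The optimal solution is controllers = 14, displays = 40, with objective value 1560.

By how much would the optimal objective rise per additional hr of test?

Check each constraint at x*: test 244/244 (tight); packaging 136/136 (tight).
From A_Bᵀ y = c: 6·y_test + 4·y_packaging = 40; 4·y_test + 2·y_packaging = 25.
Solving: y_test = 5, y_packaging = 2.5.
Shadow price of test = 5.

5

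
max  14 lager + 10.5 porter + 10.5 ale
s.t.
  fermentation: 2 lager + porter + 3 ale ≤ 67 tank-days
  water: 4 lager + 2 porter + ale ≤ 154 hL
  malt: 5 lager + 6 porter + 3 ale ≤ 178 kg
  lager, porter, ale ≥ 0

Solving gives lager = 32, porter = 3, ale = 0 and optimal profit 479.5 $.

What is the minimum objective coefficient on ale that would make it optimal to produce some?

Check each constraint at x*: fermentation 67/67 (tight); water 134/154 (slack 20); malt 178/178 (tight).
Since water is not tight, its dual is 0.
Dual feasibility on the basic columns requires 2·y_fermentation + 5·y_malt = 14, 1·y_fermentation + 6·y_malt = 10.5.
→ y_fermentation = 4.5 and y_malt = 1.
ale enters the basis when its profit ≥ yᵀa₃ = 4.5·3 + 1·3 = 16.5.

16.5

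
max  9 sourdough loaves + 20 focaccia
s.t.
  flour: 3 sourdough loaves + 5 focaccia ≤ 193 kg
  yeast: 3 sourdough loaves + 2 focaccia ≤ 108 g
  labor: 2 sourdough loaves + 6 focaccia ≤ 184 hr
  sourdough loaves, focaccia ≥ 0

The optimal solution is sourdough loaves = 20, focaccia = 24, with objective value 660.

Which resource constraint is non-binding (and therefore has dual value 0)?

flour

flour: 180/193 (slack 13)
yeast: 108/108 (binding)
labor: 184/184 (binding)
By complementary slackness, a constraint with positive slack has shadow price 0 → flour.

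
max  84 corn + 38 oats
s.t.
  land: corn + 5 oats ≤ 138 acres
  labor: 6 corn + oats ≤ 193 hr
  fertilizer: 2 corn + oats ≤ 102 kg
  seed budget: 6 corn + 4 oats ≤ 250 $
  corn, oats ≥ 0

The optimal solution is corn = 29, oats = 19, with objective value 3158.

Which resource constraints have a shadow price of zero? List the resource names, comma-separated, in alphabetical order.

fertilizer, land

land: 124/138 (slack 14)
labor: 193/193 (binding)
fertilizer: 77/102 (slack 25)
seed budget: 250/250 (binding)
By complementary slackness, a constraint with positive slack has shadow price 0 → fertilizer, land.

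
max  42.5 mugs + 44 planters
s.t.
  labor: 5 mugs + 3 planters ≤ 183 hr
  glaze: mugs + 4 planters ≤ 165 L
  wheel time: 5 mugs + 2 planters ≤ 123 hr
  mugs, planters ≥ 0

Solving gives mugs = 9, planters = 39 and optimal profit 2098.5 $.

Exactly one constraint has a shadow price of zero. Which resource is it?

labor

labor: 162/183 (slack 21)
glaze: 165/165 (binding)
wheel time: 123/123 (binding)
By complementary slackness, a constraint with positive slack has shadow price 0 → labor.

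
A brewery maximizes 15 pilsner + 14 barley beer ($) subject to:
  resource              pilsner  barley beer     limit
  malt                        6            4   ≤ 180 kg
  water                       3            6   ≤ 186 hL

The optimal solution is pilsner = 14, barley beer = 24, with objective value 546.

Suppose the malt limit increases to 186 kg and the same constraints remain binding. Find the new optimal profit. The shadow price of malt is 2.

558

Δb = 6, so new z* = 546 + (2)·(6) = 546 + 12 = 558.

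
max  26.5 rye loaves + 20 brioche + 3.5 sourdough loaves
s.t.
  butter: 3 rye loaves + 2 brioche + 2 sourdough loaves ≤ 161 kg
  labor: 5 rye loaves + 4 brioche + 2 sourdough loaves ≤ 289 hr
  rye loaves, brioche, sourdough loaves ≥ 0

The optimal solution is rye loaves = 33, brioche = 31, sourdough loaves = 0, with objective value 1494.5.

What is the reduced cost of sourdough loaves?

Both butter and labor are binding at x*.
From A_Bᵀ y = c: 3·y_butter + 5·y_labor = 26.5; 2·y_butter + 4·y_labor = 20.
Solving: y_butter = 3, y_labor = 3.5.
Reduced cost of sourdough loaves: c₃ − yᵀa₃ = 3.5 − (3·2 + 3.5·2) = 3.5 − 13 = -9.5.

-9.5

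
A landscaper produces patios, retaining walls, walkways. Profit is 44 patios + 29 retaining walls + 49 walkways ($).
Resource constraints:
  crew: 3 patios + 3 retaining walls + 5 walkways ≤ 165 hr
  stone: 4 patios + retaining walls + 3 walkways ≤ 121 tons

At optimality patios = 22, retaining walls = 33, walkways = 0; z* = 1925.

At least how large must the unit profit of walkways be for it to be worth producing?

55

Both crew and stone are binding at x*.
Dual feasibility on the basic columns requires 3·y_crew + 4·y_stone = 44, 3·y_crew + 1·y_stone = 29.
This yields shadow prices y_crew = 8, y_stone = 5.
walkways enters the basis when its profit ≥ yᵀa₃ = 8·5 + 5·3 = 55.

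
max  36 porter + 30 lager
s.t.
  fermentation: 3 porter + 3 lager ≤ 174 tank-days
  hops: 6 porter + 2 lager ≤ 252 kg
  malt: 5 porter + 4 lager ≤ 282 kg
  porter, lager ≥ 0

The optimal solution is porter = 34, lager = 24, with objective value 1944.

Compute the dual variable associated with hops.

Check each constraint at x*: fermentation 174/174 (tight); hops 252/252 (tight); malt 266/282 (slack 16).
Slack constraints have shadow price 0 (complementary slackness).
Dual feasibility on the basic columns requires 3·y_fermentation + 6·y_hops = 36, 3·y_fermentation + 2·y_hops = 30.
→ y_fermentation = 9 and y_hops = 1.5.
Shadow price of hops = 1.5.

1.5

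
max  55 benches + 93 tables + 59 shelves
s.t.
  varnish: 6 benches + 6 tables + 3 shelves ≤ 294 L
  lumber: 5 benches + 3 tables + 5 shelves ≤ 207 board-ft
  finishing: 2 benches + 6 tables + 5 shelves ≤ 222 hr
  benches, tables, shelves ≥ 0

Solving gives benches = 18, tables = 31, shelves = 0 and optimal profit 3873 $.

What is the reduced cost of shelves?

-6.5

At the optimum: varnish uses 294 of 294 (binding); lumber uses 183 of 207 (slack = 24); finishing uses 222 of 222 (binding).
Since lumber is not tight, its dual is 0.
The binding rows give the dual system: 6·y_varnish + 2·y_finishing = 55 and 6·y_varnish + 6·y_finishing = 93.
→ y_varnish = 6 and y_finishing = 9.5.
Reduced cost of shelves: c₃ − yᵀa₃ = 59 − (6·3 + 9.5·5) = 59 − 65.5 = -6.5.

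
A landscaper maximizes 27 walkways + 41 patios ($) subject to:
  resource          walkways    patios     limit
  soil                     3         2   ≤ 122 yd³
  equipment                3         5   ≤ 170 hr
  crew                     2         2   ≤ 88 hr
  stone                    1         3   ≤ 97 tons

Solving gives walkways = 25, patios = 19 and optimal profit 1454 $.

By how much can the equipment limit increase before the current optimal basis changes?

Binding constraints: equipment, crew. The basis is B = [[3,5],[2,2]] with det -4.
Per unit increase in equipment, x* moves by d = (-0.5, 0.5).
The basis stays optimal until stone becomes binding; allowable increase = 15 hr.

15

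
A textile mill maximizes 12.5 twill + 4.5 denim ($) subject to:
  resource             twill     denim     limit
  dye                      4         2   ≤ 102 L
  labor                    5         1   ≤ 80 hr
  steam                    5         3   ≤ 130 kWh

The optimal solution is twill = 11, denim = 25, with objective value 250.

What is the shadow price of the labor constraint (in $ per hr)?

1.5

Check each constraint at x*: dye 94/102 (slack 8); labor 80/80 (tight); steam 130/130 (tight).
Slack constraints have shadow price 0 (complementary slackness).
Dual feasibility on the basic columns requires 5·y_labor + 5·y_steam = 12.5, 1·y_labor + 3·y_steam = 4.5.
This yields shadow prices y_labor = 1.5, y_steam = 1.
Shadow price of labor = 1.5.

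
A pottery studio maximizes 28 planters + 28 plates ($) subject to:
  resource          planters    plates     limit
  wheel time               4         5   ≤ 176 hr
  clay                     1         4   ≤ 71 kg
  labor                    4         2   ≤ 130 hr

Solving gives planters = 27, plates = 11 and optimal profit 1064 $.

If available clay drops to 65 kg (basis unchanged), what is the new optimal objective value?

1040

Binding: clay and labor. Non-binding: wheel time (13 unused).
By complementary slackness, y = 0 for the non-binding constraint.
The binding rows give the dual system: 1·y_clay + 4·y_labor = 28 and 4·y_clay + 2·y_labor = 28.
This yields shadow prices y_clay = 4, y_labor = 6.
Δz = y_clay·Δb = 4 × (-6) = -24, so new z* = 1064 − 24 = 1040.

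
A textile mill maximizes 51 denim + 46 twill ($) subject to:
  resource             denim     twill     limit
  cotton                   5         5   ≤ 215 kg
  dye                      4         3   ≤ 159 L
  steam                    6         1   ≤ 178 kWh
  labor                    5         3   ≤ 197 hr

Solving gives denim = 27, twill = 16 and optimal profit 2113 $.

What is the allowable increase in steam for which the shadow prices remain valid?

15

Binding constraints: cotton, steam. The basis is B = [[5,5],[6,1]] with det -25.
Per unit increase in steam, x* moves by d = (0.2, -0.2).
The basis stays optimal until dye becomes binding; allowable increase = 15 kWh.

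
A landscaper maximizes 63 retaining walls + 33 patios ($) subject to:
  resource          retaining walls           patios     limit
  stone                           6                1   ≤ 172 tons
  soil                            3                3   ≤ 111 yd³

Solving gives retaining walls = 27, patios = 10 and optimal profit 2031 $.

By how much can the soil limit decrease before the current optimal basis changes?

25

Binding constraints: stone, soil. The basis is B = [[6,1],[3,3]] with det 15.
Per unit decrease in soil, x* moves by d = (0.0667, -0.4).
The basis stays optimal until patios reaches 0; allowable decrease = 25 yd³.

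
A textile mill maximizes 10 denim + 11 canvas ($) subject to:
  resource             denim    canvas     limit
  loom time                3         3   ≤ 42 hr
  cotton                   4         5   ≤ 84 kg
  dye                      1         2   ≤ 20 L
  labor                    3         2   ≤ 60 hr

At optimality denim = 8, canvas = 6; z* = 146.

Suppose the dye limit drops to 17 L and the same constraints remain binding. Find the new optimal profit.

143

At the optimum: loom time uses 42 of 42 (binding); cotton uses 62 of 84 (slack = 22); dye uses 20 of 20 (binding); labor uses 36 of 60 (slack = 24).
By complementary slackness, y = 0 for the non-binding constraints.
From A_Bᵀ y = c: 3·y_loom time + 1·y_dye = 10; 3·y_loom time + 2·y_dye = 11.
This yields shadow prices y_loom time = 3, y_dye = 1.
Δz = y_dye·Δb = 1 × (-3) = -3, so new z* = 146 − 3 = 143.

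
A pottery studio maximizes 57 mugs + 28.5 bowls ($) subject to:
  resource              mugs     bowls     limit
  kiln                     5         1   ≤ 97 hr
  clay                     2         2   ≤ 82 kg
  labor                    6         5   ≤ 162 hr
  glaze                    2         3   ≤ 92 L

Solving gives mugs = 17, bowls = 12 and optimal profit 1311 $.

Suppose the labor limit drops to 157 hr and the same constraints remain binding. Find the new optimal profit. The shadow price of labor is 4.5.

1288.5

Δb = -5, so new z* = 1311 + (4.5)·(-5) = 1311 − 22.5 = 1288.5.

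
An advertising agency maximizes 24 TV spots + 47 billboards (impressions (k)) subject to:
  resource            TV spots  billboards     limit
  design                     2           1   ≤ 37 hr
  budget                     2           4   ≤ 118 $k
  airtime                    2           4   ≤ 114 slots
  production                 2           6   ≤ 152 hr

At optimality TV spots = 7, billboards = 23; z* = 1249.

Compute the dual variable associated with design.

Check each constraint at x*: design 37/37 (tight); budget 106/118 (slack 12); airtime 106/114 (slack 8); production 152/152 (tight).
Slack constraints have shadow price 0 (complementary slackness).
From A_Bᵀ y = c: 2·y_design + 2·y_production = 24; 1·y_design + 6·y_production = 47.
Solving: y_design = 5, y_production = 7.
Shadow price of design = 5.

5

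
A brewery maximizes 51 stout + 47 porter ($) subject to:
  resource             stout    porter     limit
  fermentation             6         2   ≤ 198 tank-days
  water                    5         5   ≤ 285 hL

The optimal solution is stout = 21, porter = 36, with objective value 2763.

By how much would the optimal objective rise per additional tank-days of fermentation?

1

At the optimum: fermentation uses 198 of 198 (binding); water uses 285 of 285 (binding).
Dual feasibility on the basic columns requires 6·y_fermentation + 5·y_water = 51, 2·y_fermentation + 5·y_water = 47.
Solving: y_fermentation = 1, y_water = 9.
Shadow price of fermentation = 1.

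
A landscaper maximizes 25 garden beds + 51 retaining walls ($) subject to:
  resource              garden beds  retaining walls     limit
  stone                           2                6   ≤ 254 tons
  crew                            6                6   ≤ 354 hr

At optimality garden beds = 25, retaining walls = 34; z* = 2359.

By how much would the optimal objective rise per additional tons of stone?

Both stone and crew are binding at x*.
The binding rows give the dual system: 2·y_stone + 6·y_crew = 25 and 6·y_stone + 6·y_crew = 51.
This yields shadow prices y_stone = 6.5, y_crew = 2.
Shadow price of stone = 6.5.

6.5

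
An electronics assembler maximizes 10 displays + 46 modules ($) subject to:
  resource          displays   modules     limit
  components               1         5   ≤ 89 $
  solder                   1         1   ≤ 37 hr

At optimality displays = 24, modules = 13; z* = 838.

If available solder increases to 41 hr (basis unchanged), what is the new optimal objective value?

842

Both components and solder are binding at x*.
Dual feasibility on the basic columns requires 1·y_components + 1·y_solder = 10, 5·y_components + 1·y_solder = 46.
→ y_components = 9 and y_solder = 1.
Δz = y_solder·Δb = 1 × (4) = 4, so new z* = 838 + 4 = 842.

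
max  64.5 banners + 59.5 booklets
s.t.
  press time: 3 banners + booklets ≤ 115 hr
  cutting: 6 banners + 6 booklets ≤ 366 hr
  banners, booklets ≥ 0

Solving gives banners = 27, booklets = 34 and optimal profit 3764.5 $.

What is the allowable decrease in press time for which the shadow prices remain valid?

Binding constraints: press time, cutting. The basis is B = [[3,1],[6,6]] with det 12.
Per unit decrease in press time, x* moves by d = (-0.5, 0.5).
The basis stays optimal until banners reaches 0; allowable decrease = 54 hr.

54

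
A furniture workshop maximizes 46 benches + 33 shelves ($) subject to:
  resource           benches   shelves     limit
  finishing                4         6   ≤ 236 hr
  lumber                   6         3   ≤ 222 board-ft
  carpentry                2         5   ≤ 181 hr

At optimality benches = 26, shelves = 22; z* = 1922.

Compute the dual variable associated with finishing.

2.5

Check each constraint at x*: finishing 236/236 (tight); lumber 222/222 (tight); carpentry 162/181 (slack 19).
By complementary slackness, y = 0 for the non-binding constraint.
From A_Bᵀ y = c: 4·y_finishing + 6·y_lumber = 46; 6·y_finishing + 3·y_lumber = 33.
→ y_finishing = 2.5 and y_lumber = 6.
Shadow price of finishing = 2.5.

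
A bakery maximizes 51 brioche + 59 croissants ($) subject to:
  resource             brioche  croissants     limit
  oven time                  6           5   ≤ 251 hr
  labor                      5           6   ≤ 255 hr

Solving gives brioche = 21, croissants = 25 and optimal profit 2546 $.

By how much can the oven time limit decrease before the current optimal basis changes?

38.5

Binding constraints: oven time, labor. The basis is B = [[6,5],[5,6]] with det 11.
Per unit decrease in oven time, x* moves by d = (-0.5455, 0.4545).
The basis stays optimal until brioche reaches 0; allowable decrease = 38.5 hr.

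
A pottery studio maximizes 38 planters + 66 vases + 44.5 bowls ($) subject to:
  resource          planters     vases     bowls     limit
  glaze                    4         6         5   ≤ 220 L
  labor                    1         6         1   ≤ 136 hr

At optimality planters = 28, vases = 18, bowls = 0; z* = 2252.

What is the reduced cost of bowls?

-2.5

Check each constraint at x*: glaze 220/220 (tight); labor 136/136 (tight).
The binding rows give the dual system: 4·y_glaze + 1·y_labor = 38 and 6·y_glaze + 6·y_labor = 66.
This yields shadow prices y_glaze = 9, y_labor = 2.
Reduced cost of bowls: c₃ − yᵀa₃ = 44.5 − (9·5 + 2·1) = 44.5 − 47 = -2.5.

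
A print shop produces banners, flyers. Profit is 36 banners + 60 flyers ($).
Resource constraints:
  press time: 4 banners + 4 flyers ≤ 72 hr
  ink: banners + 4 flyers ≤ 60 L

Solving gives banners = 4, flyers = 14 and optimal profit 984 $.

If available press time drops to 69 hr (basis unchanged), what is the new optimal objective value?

963

Both press time and ink are binding at x*.
Dual feasibility on the basic columns requires 4·y_press time + 1·y_ink = 36, 4·y_press time + 4·y_ink = 60.
→ y_press time = 7 and y_ink = 8.
Δz = y_press time·Δb = 7 × (-3) = -21, so new z* = 984 − 21 = 963.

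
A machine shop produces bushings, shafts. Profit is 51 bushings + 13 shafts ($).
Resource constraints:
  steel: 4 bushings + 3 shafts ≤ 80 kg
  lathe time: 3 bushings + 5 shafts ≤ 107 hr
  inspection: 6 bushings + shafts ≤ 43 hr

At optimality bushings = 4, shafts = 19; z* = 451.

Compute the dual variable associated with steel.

At the optimum: steel uses 73 of 80 (slack = 7); lathe time uses 107 of 107 (binding); inspection uses 43 of 43 (binding).
Slack constraints have shadow price 0 (complementary slackness).
From A_Bᵀ y = c: 3·y_lathe time + 6·y_inspection = 51; 5·y_lathe time + 1·y_inspection = 13.
Solving: y_lathe time = 1, y_inspection = 8.
Shadow price of steel = 0.

0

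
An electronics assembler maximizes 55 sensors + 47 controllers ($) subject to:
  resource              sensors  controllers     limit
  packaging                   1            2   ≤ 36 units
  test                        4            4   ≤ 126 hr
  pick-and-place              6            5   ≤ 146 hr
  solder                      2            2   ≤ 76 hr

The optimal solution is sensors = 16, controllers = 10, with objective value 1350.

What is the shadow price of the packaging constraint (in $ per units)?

1

Binding: packaging and pick-and-place. Non-binding: test (22 unused), solder (24 unused).
By complementary slackness, y = 0 for the non-binding constraints.
From A_Bᵀ y = c: 1·y_packaging + 6·y_pick-and-place = 55; 2·y_packaging + 5·y_pick-and-place = 47.
Solving: y_packaging = 1, y_pick-and-place = 9.
Shadow price of packaging = 1.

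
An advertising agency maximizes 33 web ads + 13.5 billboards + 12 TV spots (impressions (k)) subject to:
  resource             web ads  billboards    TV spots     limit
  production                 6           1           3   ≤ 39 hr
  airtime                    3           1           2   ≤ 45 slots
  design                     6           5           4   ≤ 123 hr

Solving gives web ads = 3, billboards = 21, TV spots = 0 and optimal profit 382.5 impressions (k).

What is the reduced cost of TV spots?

At the optimum: production uses 39 of 39 (binding); airtime uses 30 of 45 (slack = 15); design uses 123 of 123 (binding).
Since airtime is not tight, its dual is 0.
The binding rows give the dual system: 6·y_production + 6·y_design = 33 and 1·y_production + 5·y_design = 13.5.
Solving: y_production = 3.5, y_design = 2.
Reduced cost of TV spots: c₃ − yᵀa₃ = 12 − (3.5·3 + 2·4) = 12 − 18.5 = -6.5.

-6.5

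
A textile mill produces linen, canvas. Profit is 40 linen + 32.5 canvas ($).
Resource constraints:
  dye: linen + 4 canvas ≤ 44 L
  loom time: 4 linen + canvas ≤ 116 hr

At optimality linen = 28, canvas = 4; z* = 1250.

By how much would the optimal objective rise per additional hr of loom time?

8.5

Check each constraint at x*: dye 44/44 (tight); loom time 116/116 (tight).
Dual feasibility on the basic columns requires 1·y_dye + 4·y_loom time = 40, 4·y_dye + 1·y_loom time = 32.5.
This yields shadow prices y_dye = 6, y_loom time = 8.5.
Shadow price of loom time = 8.5.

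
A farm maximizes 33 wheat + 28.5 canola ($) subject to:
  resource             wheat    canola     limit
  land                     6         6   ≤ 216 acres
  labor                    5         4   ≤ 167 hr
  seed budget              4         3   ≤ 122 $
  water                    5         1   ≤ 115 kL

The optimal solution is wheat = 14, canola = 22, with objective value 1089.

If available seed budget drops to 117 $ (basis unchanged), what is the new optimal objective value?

1066.5

Check each constraint at x*: land 216/216 (tight); labor 158/167 (slack 9); seed budget 122/122 (tight); water 92/115 (slack 23).
Since labor, water are not tight, their duals are 0.
The binding rows give the dual system: 6·y_land + 4·y_seed budget = 33 and 6·y_land + 3·y_seed budget = 28.5.
Solving: y_land = 2.5, y_seed budget = 4.5.
Δz = y_seed budget·Δb = 4.5 × (-5) = -22.5, so new z* = 1089 − 22.5 = 1066.5.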